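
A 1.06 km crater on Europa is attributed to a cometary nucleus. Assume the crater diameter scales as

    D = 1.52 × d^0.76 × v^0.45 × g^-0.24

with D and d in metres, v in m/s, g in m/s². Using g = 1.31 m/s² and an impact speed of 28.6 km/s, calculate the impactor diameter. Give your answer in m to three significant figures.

Rearranging for d: d = [D / (1.52 · 28600^0.45 · 1.31^-0.24)]^(1/0.76).
D = 1060 m.
28600^0.45 = 101.2
1.31^-0.24 = 0.9372
Denominator = 1.52 × 101.2 × 0.9372 = 144.2
D / 144.2 = 1060 / 144.2 = 7.351
d = 7.351^(1/0.76) = 7.351^1.3158 = 13.80 m

d ≈ 13.8 m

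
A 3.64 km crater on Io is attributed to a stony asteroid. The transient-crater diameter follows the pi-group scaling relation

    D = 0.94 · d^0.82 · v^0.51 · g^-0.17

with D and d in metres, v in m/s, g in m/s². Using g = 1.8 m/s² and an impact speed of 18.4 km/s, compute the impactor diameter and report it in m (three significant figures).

d ≈ 59.7 m

Rearranging for d: d = [D / (0.94 · 18400^0.51 · 1.8^-0.17)]^(1/0.82).
D = 3640 m.
18400^0.51 = 149.6
1.8^-0.17 = 0.9049
Denominator = 0.94 × 149.6 × 0.9049 = 127.3
D / 127.3 = 3640 / 127.3 = 28.59
d = 28.59^(1/0.82) = 28.59^1.2195 = 59.68 m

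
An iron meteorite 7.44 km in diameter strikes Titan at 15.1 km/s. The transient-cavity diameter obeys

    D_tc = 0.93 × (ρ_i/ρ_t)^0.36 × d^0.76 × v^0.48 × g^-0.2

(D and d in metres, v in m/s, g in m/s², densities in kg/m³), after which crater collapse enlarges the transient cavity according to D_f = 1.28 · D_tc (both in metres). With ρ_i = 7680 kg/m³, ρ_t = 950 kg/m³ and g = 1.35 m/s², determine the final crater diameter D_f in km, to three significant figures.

D_f ≈ 211 km

In SI: d = 7440 m, v = 15100 m/s.
(ρ_i/ρ_t)^0.36 = (7680/950)^0.36 = 2.122
d^0.76 = 7440^0.76 = 875.8
v^0.48 = 15100^0.48 = 101.4
g^-0.2 = 1.35^-0.2 = 0.9417
D_tc = 0.93 × 2.122 × 875.8 × 101.4 × 0.9417 = 1.650 × 10^5 m
D_f = 1.28 × 1.650 × 10^5 = 2.112 × 10^5 m
     = 211.2 km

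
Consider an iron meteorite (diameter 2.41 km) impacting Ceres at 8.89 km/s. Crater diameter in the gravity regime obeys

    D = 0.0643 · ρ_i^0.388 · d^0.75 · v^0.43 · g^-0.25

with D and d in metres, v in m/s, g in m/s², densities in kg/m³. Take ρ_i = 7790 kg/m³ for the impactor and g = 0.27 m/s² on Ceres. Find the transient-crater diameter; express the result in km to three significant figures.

In SI units: d = 2410 m, v = 8890 m/s.
ρ_i^0.388 = 7790^0.388 = 32.35
d^0.75 = 2410^0.75 = 344.0
v^0.43 = 8890^0.43 = 49.89
g^-0.25 = 0.27^-0.25 = 1.387
D = 0.0643 × 32.35 × 344.0 × 49.89 × 1.387 = 49515 m
   = 49.51 km

D ≈ 49.5 km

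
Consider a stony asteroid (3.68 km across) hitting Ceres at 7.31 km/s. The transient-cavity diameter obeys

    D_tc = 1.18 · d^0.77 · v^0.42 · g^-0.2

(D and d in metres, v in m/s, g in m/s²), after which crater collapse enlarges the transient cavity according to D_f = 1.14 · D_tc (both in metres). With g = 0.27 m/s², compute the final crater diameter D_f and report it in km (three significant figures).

In SI: d = 3680 m, v = 7310 m/s.
d^0.77 = 3680^0.77 = 556.8
v^0.42 = 7310^0.42 = 41.96
g^-0.2 = 0.27^-0.2 = 1.299
D_tc = 1.18 × 556.8 × 41.96 × 1.299 = 35810 m
D_f = 1.14 × 35810 = 40823 m
     = 40.82 km

D_f ≈ 40.8 km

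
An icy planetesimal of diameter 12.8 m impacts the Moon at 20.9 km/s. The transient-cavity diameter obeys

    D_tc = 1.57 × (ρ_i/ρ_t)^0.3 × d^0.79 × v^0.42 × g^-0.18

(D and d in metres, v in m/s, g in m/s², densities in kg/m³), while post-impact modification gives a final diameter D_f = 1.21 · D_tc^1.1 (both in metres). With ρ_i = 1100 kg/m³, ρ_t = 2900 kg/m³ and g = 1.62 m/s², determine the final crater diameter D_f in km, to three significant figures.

v = 20900 m/s.
(ρ_i/ρ_t)^0.3 = (1100/2900)^0.3 = 0.7477
d^0.79 = 12.8^0.79 = 7.494
v^0.42 = 20900^0.42 = 65.23
g^-0.18 = 1.62^-0.18 = 0.9168
D_tc = 1.57 × 0.7477 × 7.494 × 65.23 × 0.9168 = 526.1 m
D_f = 1.21 × (526.1)^1.1 = 1191 m
     = 1.191 km

D_f ≈ 1.19 km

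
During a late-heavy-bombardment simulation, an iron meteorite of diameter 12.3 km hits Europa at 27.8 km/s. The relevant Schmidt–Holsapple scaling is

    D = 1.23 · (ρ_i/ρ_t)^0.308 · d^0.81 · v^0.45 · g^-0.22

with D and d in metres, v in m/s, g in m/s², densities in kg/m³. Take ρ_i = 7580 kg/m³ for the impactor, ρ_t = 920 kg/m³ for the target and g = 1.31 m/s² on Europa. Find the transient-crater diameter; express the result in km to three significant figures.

D ≈ 456 km

In SI units: d = 12300 m, v = 27800 m/s.
(ρ_i/ρ_t)^0.308 = (7580/920)^0.308 = 1.915
d^0.81 = 12300^0.81 = 2055
v^0.45 = 27800^0.45 = 99.96
g^-0.22 = 1.31^-0.22 = 0.9423
D = 1.23 × 1.915 × 2055 × 99.96 × 0.9423 = 4.559 × 10^5 m
   = 455.9 km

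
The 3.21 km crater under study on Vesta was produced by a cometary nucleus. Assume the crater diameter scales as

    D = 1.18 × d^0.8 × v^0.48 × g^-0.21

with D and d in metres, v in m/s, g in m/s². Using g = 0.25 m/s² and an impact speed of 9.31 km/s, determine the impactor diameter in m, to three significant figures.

d ≈ 56.7 m

Rearranging for d: d = [D / (1.18 · 9310^0.48 · 0.25^-0.21)]^(1/0.8).
D = 3210 m.
9310^0.48 = 80.37
0.25^-0.21 = 1.338
Denominator = 1.18 × 80.37 × 1.338 = 126.9
D / 126.9 = 3210 / 126.9 = 25.30
d = 25.30^(1/0.8) = 25.30^1.25 = 56.74 m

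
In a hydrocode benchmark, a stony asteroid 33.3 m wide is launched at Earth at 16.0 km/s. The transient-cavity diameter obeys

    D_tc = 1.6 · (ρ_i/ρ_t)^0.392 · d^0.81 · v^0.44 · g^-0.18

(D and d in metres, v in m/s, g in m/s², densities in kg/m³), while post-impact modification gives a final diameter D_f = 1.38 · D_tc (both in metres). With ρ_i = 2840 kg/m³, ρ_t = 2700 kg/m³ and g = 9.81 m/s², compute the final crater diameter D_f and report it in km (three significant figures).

v = 16000 m/s.
(ρ_i/ρ_t)^0.392 = (2840/2700)^0.392 = 1.020
d^0.81 = 33.3^0.81 = 17.11
v^0.44 = 16000^0.44 = 70.76
g^-0.18 = 9.81^-0.18 = 0.6630
D_tc = 1.6 × 1.020 × 17.11 × 70.76 × 0.6630 = 1310 m
D_f = 1.38 × 1310 = 1808 m
     = 1.808 km

D_f ≈ 1.81 km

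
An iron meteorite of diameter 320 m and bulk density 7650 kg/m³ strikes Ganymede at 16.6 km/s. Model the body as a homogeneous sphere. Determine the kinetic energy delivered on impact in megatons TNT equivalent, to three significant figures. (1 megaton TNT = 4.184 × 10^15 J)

v = 16600 m/s.
Mass m = (π/6) ρ d³ = (π/6) × 7650 × (320)³ = 1.313 × 10^11 kg
E = ½ m v² = 0.5 × 1.313 × 10^11 × (16600)² = 1.809 × 10^19 J
   = 1.809 × 10^19 / 4.184×10^15 = 4324 Mt

E ≈ 4320 Mt TNT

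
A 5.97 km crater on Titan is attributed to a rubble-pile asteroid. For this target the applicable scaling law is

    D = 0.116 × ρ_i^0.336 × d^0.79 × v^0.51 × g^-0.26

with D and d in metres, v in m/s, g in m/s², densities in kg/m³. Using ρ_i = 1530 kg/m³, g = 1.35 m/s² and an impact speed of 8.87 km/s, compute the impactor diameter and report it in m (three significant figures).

d ≈ 127 m

Rearranging for d: d = [D / (0.116 · 1530^0.336 · 8870^0.51 · 1.35^-0.26)]^(1/0.79).
D = 5970 m.
1530^0.336 = 11.75
8870^0.51 = 103.1
1.35^-0.26 = 0.9249
Denominator = 0.116 × 11.75 × 103.1 × 0.9249 = 130.0
D / 130.0 = 5970 / 130.0 = 45.92
d = 45.92^(1/0.79) = 45.92^1.2658 = 127.0 m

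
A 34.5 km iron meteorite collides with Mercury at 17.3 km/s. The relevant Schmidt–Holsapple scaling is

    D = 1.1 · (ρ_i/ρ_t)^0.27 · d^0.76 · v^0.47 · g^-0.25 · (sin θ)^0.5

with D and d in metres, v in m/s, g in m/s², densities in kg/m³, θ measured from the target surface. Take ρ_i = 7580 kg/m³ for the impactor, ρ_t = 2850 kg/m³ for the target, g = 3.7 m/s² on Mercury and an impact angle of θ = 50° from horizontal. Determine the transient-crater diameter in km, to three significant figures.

D ≈ 249 km

In SI units: d = 34500 m, v = 17300 m/s.
(ρ_i/ρ_t)^0.27 = (7580/2850)^0.27 = 1.302
d^0.76 = 34500^0.76 = 2810
v^0.47 = 17300^0.47 = 98.15
g^-0.25 = 3.7^-0.25 = 0.7210
(sin 50°)^0.5 = 0.7660^0.5 = 0.8752
D = 1.1 × 1.302 × 2810 × 98.15 × 0.7210 × 0.8752 = 2.493 × 10^5 m
   = 249.3 km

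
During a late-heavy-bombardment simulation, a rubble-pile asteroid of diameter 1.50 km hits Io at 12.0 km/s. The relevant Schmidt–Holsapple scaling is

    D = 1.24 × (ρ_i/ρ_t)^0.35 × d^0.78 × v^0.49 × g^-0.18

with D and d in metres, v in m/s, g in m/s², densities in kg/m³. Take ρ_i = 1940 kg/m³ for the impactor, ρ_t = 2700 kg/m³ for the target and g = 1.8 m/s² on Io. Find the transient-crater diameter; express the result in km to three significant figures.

D ≈ 29.7 km

In SI units: d = 1500 m, v = 12000 m/s.
(ρ_i/ρ_t)^0.35 = (1940/2700)^0.35 = 0.8907
d^0.78 = 1500^0.78 = 300.2
v^0.49 = 12000^0.49 = 99.72
g^-0.18 = 1.8^-0.18 = 0.8996
D = 1.24 × 0.8907 × 300.2 × 99.72 × 0.8996 = 29744 m
   = 29.74 km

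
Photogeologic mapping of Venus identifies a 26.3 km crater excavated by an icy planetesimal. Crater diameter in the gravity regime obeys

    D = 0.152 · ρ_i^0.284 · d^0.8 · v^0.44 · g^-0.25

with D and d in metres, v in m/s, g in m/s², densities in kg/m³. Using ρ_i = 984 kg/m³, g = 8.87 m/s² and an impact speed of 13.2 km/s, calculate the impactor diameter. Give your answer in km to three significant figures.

d ≈ 3.27 km

Rearranging for d: d = [D / (0.152 · 984^0.284 · 13200^0.44 · 8.87^-0.25)]^(1/0.8).
D = 26300 m.
984^0.284 = 7.080
13200^0.44 = 65.02
8.87^-0.25 = 0.5795
Denominator = 0.152 × 7.080 × 65.02 × 0.5795 = 40.55
D / 40.55 = 26300 / 40.55 = 648.6
d = 648.6^(1/0.8) = 648.6^1.25 = 3273 m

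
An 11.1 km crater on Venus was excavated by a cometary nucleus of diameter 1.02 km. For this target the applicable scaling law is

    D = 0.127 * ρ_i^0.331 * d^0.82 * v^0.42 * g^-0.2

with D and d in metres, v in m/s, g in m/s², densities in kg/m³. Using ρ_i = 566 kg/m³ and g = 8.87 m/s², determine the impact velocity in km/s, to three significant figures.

v ≈ 14.9 km/s

Rearranging for v: v = [D / (0.127 · 566^0.331 · 1020^0.82 · 8.87^-0.2)]^(1/0.42).
D = 11100 m.
566^0.331 = 8.150
1020^0.82 = 293.1
8.87^-0.2 = 0.6463
Denominator = 0.127 × 8.150 × 293.1 × 0.6463 = 196.1
D / 196.1 = 11100 / 196.1 = 56.60
v = 56.60^(1/0.42) = 56.60^2.381 = 14909 m/s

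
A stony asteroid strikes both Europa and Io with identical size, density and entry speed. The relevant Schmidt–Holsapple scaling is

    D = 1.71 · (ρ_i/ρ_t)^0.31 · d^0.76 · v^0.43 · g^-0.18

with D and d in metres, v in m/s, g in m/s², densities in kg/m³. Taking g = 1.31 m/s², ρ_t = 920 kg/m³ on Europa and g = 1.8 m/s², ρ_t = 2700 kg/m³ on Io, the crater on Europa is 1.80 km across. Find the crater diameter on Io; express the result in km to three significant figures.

The impactor-only factors (d, v, ρ_i) cancel in the ratio, leaving D_Io/D_Europa = (g_Io/g_Europa)^-0.18 · (ρ_t,Europa/ρ_t,Io)^0.31.
(1.8/1.31)^-0.18 = 1.374^-0.18 = 0.9444
(920/2700)^0.31 = 0.3407^0.31 = 0.7162
Ratio = 0.9444 × 0.7162 = 0.6764
D_Io = 0.6764 × 1.80 km = 1.22 km

D ≈ 1.22 km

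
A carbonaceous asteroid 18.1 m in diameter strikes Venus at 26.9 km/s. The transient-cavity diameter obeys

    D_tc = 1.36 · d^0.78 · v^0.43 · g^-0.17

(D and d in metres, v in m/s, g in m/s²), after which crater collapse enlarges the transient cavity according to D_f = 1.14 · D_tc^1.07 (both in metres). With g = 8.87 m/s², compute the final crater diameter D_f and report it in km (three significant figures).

D_f ≈ 1.30 km

v = 26900 m/s.
d^0.78 = 18.1^0.78 = 9.572
v^0.43 = 26900^0.43 = 80.31
g^-0.17 = 8.87^-0.17 = 0.6900
D_tc = 1.36 × 9.572 × 80.31 × 0.6900 = 721.4 m
D_f = 1.14 × (721.4)^1.07 = 1304 m
     = 1.304 km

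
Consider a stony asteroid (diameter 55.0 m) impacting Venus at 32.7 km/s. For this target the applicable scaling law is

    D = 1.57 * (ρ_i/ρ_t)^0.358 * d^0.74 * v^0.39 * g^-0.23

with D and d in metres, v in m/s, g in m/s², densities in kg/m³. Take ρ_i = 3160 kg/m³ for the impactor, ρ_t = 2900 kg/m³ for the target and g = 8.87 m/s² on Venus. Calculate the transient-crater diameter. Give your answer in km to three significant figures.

D ≈ 1.10 km

In SI units: v = 32700 m/s.
(ρ_i/ρ_t)^0.358 = (3160/2900)^0.358 = 1.031
d^0.74 = 55^0.74 = 19.40
v^0.39 = 32700^0.39 = 57.63
g^-0.23 = 8.87^-0.23 = 0.6053
D = 1.57 × 1.031 × 19.40 × 57.63 × 0.6053 = 1095 m
   = 1.095 km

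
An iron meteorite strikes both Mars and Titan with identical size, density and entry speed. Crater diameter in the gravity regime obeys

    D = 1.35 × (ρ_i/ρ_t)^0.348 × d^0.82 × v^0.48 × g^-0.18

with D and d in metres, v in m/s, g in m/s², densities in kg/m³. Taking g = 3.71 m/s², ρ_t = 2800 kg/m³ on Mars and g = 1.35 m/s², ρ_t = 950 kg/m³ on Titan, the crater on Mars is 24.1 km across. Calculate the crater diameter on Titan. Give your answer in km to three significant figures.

The impactor-only factors (d, v, ρ_i) cancel in the ratio, leaving D_Titan/D_Mars = (g_Titan/g_Mars)^-0.18 · (ρ_t,Mars/ρ_t,Titan)^0.348.
(1.35/3.71)^-0.18 = 0.3639^-0.18 = 1.200
(2800/950)^0.348 = 2.947^0.348 = 1.457
Ratio = 1.200 × 1.457 = 1.748
D_Titan = 1.748 × 24.1 km = 42.1 km

D ≈ 42.1 km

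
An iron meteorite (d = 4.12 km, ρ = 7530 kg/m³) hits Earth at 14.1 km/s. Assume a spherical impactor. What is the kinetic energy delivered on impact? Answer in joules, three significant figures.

d = 4120 m; v = 14100 m/s.
Mass m = (π/6) ρ d³ = (π/6) × 7530 × (4120)³ = 2.757 × 10^14 kg
E = ½ m v² = 0.5 × 2.757 × 10^14 × (14100)² = 2.741 × 10^22 J

E ≈ 2.74 × 10^22 J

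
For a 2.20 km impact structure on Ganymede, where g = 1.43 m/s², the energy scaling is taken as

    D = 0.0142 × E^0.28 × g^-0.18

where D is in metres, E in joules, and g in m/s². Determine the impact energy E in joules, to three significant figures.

Rearranging: E = [D / (0.0142 · g^-0.18)]^(1/0.28).
D = 2200 m.
g^-0.18 = 1.43^-0.18 = 0.9376
D / (0.0142 × 0.9376) = 2200 / (0.01331) = 1.653 × 10^5
E = (1.653 × 10^5)^3.5714 = 4.331 × 10^18 J

E ≈ 4.33 × 10^18 J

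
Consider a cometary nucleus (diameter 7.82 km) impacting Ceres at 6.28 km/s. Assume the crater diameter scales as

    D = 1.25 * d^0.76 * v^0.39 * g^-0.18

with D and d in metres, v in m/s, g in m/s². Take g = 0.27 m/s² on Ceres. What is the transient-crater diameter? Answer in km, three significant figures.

D ≈ 43.6 km

In SI units: d = 7820 m, v = 6280 m/s.
d^0.76 = 7820^0.76 = 909.6
v^0.39 = 6280^0.39 = 30.28
g^-0.18 = 0.27^-0.18 = 1.266
D = 1.25 × 909.6 × 30.28 × 1.266 = 43586 m
   = 43.59 km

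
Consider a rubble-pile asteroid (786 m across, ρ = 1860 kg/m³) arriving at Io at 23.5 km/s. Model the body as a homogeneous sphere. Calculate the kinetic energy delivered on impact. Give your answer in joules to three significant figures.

E ≈ 1.31 × 10^20 J

v = 23500 m/s.
Mass m = (π/6) ρ d³ = (π/6) × 1860 × (786)³ = 4.729 × 10^11 kg
E = ½ m v² = 0.5 × 4.729 × 10^11 × (23500)² = 1.306 × 10^20 J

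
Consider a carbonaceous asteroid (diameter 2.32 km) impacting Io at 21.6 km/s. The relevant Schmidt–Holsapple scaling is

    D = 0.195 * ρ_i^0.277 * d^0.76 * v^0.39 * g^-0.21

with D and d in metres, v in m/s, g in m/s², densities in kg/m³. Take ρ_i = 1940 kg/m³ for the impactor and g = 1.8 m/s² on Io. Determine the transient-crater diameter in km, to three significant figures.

In SI units: d = 2320 m, v = 21600 m/s.
ρ_i^0.277 = 1940^0.277 = 8.142
d^0.76 = 2320^0.76 = 361.2
v^0.39 = 21600^0.39 = 49.03
g^-0.21 = 1.8^-0.21 = 0.8839
D = 0.195 × 8.142 × 361.2 × 49.03 × 0.8839 = 24853 m
   = 24.85 km

D ≈ 24.9 km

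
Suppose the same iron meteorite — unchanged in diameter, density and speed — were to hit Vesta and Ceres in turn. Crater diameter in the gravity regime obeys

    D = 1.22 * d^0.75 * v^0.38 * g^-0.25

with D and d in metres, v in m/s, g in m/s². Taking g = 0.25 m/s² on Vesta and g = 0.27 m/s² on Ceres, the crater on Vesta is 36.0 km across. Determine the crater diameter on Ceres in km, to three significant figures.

All impactor-dependent factors cancel in the ratio, leaving D_Ceres/D_Vesta = (g_Ceres/g_Vesta)^-0.25.
(0.27/0.25)^-0.25 = 1.080^-0.25 = 0.9809
D_Ceres = 0.9809 × 36.0 km = 35.3 km

D ≈ 35.3 km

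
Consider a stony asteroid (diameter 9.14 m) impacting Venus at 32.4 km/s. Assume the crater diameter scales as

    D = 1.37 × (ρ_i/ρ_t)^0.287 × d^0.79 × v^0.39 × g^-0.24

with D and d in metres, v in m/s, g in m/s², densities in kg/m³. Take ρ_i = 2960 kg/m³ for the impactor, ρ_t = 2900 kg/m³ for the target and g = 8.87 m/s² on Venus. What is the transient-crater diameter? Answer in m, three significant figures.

D ≈ 269 m

In SI units: v = 32400 m/s.
(ρ_i/ρ_t)^0.287 = (2960/2900)^0.287 = 1.006
d^0.79 = 9.14^0.79 = 5.743
v^0.39 = 32400^0.39 = 57.43
g^-0.24 = 8.87^-0.24 = 0.5922
D = 1.37 × 1.006 × 5.743 × 57.43 × 0.5922 = 269.2 m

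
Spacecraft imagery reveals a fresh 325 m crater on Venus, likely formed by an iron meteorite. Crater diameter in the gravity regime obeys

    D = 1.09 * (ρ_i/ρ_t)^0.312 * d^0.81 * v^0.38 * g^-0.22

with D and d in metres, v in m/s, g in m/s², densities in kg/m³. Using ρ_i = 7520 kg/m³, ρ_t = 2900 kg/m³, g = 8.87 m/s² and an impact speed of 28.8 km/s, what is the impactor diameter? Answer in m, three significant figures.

Rearranging for d: d = [D / (1.09 · (7520/2900)^0.312 · 28800^0.38 · 8.87^-0.22)]^(1/0.81).
(7520/2900)^0.312 = 1.346
28800^0.38 = 49.50
8.87^-0.22 = 0.6187
Denominator = 1.09 × 1.346 × 49.50 × 0.6187 = 44.93
D / 44.93 = 325 / 44.93 = 7.233
d = 7.233^(1/0.81) = 7.233^1.2346 = 11.51 m

d ≈ 11.5 m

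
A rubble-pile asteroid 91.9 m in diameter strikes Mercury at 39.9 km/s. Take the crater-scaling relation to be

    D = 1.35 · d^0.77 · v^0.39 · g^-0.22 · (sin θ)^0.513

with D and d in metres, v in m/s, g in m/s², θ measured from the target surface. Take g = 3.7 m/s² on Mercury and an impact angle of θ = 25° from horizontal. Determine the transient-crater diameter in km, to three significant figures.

In SI units: v = 39900 m/s.
d^0.77 = 91.9^0.77 = 32.49
v^0.39 = 39900^0.39 = 62.28
g^-0.22 = 3.7^-0.22 = 0.7499
(sin 25°)^0.513 = 0.4226^0.513 = 0.6428
D = 1.35 × 32.49 × 62.28 × 0.7499 × 0.6428 = 1317 m
   = 1.317 km

D ≈ 1.32 km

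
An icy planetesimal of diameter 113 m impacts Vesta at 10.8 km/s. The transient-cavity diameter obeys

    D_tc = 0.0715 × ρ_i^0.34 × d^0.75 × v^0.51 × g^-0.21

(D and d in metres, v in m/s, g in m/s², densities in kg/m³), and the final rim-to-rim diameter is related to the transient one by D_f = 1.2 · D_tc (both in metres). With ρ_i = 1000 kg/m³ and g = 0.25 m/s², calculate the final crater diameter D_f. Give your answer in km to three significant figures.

v = 10800 m/s.
ρ_i^0.34 = 1000^0.34 = 10.47
d^0.75 = 113^0.75 = 34.66
v^0.51 = 10800^0.51 = 114.0
g^-0.21 = 0.25^-0.21 = 1.338
D_tc = 0.0715 × 10.47 × 34.66 × 114.0 × 1.338 = 3958 m
D_f = 1.2 × 3958 = 4750 m
     = 4.750 km

D_f ≈ 4.75 km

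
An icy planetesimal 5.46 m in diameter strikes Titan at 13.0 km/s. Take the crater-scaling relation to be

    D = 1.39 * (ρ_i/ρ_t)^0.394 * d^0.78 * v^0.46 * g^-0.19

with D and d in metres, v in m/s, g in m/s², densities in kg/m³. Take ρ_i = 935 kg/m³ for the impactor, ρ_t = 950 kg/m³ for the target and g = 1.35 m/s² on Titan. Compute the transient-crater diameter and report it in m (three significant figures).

D ≈ 383 m

In SI units: v = 13000 m/s.
(ρ_i/ρ_t)^0.394 = (935/950)^0.394 = 0.9937
d^0.78 = 5.46^0.78 = 3.758
v^0.46 = 13000^0.46 = 78.06
g^-0.19 = 1.35^-0.19 = 0.9446
D = 1.39 × 0.9937 × 3.758 × 78.06 × 0.9446 = 382.7 m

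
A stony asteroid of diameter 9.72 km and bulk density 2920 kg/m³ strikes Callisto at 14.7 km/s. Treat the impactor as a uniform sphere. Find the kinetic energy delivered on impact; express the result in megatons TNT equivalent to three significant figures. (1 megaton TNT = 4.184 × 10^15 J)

d = 9720 m; v = 14700 m/s.
Mass m = (π/6) ρ d³ = (π/6) × 2920 × (9720)³ = 1.404 × 10^15 kg
E = ½ m v² = 0.5 × 1.404 × 10^15 × (14700)² = 1.517 × 10^23 J
   = 1.517 × 10^23 / 4.184×10^15 = 3.626 × 10^7 Mt

E ≈ 3.63 × 10^7 Mt TNT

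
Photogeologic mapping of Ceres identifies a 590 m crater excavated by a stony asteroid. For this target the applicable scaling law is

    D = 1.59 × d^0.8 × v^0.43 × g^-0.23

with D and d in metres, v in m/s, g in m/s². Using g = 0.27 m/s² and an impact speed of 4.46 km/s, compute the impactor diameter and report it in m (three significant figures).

d ≈ 12.2 m

Rearranging for d: d = [D / (1.59 · 4460^0.43 · 0.27^-0.23)]^(1/0.8).
4460^0.43 = 37.09
0.27^-0.23 = 1.351
Denominator = 1.59 × 37.09 × 1.351 = 79.67
D / 79.67 = 590 / 79.67 = 7.406
d = 7.406^(1/0.8) = 7.406^1.25 = 12.22 m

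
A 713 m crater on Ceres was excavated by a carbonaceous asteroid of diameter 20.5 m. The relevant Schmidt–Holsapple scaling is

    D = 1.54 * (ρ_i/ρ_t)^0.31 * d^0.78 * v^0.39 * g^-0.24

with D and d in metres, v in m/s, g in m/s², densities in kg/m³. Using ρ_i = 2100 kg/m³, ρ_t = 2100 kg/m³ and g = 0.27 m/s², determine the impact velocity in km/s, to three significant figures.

v ≈ 7.27 km/s

Rearranging for v: v = [D / (1.54 · (2100/2100)^0.31 · 20.5^0.78 · 0.27^-0.24)]^(1/0.39).
(2100/2100)^0.31 = 1.000
20.5^0.78 = 10.55
0.27^-0.24 = 1.369
Denominator = 1.54 × 1.000 × 10.55 × 1.369 = 22.24
D / 22.24 = 713 / 22.24 = 32.06
v = 32.06^(1/0.39) = 32.06^2.5641 = 7268 m/s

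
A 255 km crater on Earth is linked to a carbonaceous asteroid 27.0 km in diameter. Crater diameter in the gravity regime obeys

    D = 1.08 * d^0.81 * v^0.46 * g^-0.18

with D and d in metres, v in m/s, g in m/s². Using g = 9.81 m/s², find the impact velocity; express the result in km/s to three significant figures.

Rearranging for v: v = [D / (1.08 · 27000^0.81 · 9.81^-0.18)]^(1/0.46).
D = 255000 m.
27000^0.81 = 3885
9.81^-0.18 = 0.6630
Denominator = 1.08 × 3885 × 0.6630 = 2782
D / 2782 = 255000 / 2782 = 91.66
v = 91.66^(1/0.46) = 91.66^2.1739 = 18432 m/s

v ≈ 18.4 km/s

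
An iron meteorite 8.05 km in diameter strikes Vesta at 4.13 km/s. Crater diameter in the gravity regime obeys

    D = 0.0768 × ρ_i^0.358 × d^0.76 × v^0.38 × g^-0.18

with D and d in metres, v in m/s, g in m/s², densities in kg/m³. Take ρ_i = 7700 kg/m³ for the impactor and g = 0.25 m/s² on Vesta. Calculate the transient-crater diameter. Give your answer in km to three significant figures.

In SI units: d = 8050 m, v = 4130 m/s.
ρ_i^0.358 = 7700^0.358 = 24.62
d^0.76 = 8050^0.76 = 929.8
v^0.38 = 4130^0.38 = 23.66
g^-0.18 = 0.25^-0.18 = 1.283
D = 0.0768 × 24.62 × 929.8 × 23.66 × 1.283 = 53368 m
   = 53.37 km

D ≈ 53.4 km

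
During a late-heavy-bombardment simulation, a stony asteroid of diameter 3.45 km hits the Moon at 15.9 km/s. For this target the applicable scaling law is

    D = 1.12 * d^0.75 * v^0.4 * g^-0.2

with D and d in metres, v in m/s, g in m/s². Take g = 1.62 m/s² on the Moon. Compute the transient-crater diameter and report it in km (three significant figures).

In SI units: d = 3450 m, v = 15900 m/s.
d^0.75 = 3450^0.75 = 450.2
v^0.4 = 15900^0.4 = 47.92
g^-0.2 = 1.62^-0.2 = 0.9080
D = 1.12 × 450.2 × 47.92 × 0.9080 = 21939 m
   = 21.94 km

D ≈ 21.9 km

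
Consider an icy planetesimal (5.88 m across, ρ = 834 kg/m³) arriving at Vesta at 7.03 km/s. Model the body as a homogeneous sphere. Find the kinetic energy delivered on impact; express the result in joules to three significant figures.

E ≈ 2.19 × 10^12 J

v = 7030 m/s.
Mass m = (π/6) ρ d³ = (π/6) × 834 × (5.88)³ = 8.878 × 10^4 kg
E = ½ m v² = 0.5 × 8.878 × 10^4 × (7030)² = 2.194 × 10^12 J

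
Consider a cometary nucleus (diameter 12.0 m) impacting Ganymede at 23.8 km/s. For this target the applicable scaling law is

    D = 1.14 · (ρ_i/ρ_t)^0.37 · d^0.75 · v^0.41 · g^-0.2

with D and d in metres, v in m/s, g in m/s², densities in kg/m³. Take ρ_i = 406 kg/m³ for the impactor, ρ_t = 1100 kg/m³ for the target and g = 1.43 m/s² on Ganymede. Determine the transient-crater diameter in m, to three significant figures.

D ≈ 295 m

In SI units: v = 23800 m/s.
(ρ_i/ρ_t)^0.37 = (406/1100)^0.37 = 0.6916
d^0.75 = 12^0.75 = 6.447
v^0.41 = 23800^0.41 = 62.29
g^-0.2 = 1.43^-0.2 = 0.9310
D = 1.14 × 0.6916 × 6.447 × 62.29 × 0.9310 = 294.8 m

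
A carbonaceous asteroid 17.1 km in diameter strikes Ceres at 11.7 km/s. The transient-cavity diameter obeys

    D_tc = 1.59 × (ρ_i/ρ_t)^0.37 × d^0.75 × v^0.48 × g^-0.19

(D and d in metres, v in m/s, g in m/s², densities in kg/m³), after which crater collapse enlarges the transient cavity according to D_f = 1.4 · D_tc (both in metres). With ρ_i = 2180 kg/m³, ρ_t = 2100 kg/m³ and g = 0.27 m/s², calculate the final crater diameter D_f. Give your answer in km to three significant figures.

In SI: d = 17100 m, v = 11700 m/s.
(ρ_i/ρ_t)^0.37 = (2180/2100)^0.37 = 1.014
d^0.75 = 17100^0.75 = 1495
v^0.48 = 11700^0.48 = 89.69
g^-0.19 = 0.27^-0.19 = 1.282
D_tc = 1.59 × 1.014 × 1495 × 89.69 × 1.282 = 2.771 × 10^5 m
D_f = 1.4 × 2.771 × 10^5 = 3.879 × 10^5 m
     = 387.9 km

D_f ≈ 388 km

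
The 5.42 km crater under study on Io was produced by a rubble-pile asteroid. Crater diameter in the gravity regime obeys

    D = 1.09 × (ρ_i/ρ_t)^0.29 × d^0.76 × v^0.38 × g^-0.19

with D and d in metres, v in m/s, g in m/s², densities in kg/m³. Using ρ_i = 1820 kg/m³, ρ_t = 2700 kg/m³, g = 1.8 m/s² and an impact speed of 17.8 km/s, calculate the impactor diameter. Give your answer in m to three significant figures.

Rearranging for d: d = [D / (1.09 · (1820/2700)^0.29 · 17800^0.38 · 1.8^-0.19)]^(1/0.76).
D = 5420 m.
(1820/2700)^0.29 = 0.8919
17800^0.38 = 41.22
1.8^-0.19 = 0.8943
Denominator = 1.09 × 0.8919 × 41.22 × 0.8943 = 35.84
D / 35.84 = 5420 / 35.84 = 151.2
d = 151.2^(1/0.76) = 151.2^1.3158 = 737.7 m

d ≈ 738 m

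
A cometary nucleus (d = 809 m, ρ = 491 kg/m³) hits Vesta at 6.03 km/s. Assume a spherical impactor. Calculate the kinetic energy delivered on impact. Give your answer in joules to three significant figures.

E ≈ 2.47 × 10^18 J

v = 6030 m/s.
Mass m = (π/6) ρ d³ = (π/6) × 491 × (809)³ = 1.361 × 10^11 kg
E = ½ m v² = 0.5 × 1.361 × 10^11 × (6030)² = 2.474 × 10^18 J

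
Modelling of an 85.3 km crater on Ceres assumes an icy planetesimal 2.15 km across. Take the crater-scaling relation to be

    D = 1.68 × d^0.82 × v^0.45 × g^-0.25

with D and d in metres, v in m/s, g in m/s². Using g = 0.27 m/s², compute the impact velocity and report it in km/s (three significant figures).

v ≈ 11.7 km/s

Rearranging for v: v = [D / (1.68 · 2150^0.82 · 0.27^-0.25)]^(1/0.45).
D = 85300 m.
2150^0.82 = 540.3
0.27^-0.25 = 1.387
Denominator = 1.68 × 540.3 × 1.387 = 1259
D / 1259 = 85300 / 1259 = 67.75
v = 67.75^(1/0.45) = 67.75^2.2222 = 11712 m/s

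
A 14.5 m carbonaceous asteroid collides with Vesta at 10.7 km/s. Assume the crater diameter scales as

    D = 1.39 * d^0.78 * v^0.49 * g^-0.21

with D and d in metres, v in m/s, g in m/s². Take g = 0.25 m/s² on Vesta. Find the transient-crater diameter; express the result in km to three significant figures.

In SI units: v = 10700 m/s.
d^0.78 = 14.5^0.78 = 8.051
v^0.49 = 10700^0.49 = 94.28
g^-0.21 = 0.25^-0.21 = 1.338
D = 1.39 × 8.051 × 94.28 × 1.338 = 1412 m
   = 1.412 km

D ≈ 1.41 km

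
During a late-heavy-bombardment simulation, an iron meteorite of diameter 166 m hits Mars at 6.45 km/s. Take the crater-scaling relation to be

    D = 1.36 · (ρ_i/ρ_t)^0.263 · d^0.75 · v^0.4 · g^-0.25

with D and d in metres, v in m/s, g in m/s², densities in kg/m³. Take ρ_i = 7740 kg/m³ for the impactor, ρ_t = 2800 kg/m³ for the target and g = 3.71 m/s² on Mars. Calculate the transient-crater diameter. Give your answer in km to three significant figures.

In SI units: v = 6450 m/s.
(ρ_i/ρ_t)^0.263 = (7740/2800)^0.263 = 1.307
d^0.75 = 166^0.75 = 46.25
v^0.4 = 6450^0.4 = 33.41
g^-0.25 = 3.71^-0.25 = 0.7205
D = 1.36 × 1.307 × 46.25 × 33.41 × 0.7205 = 1979 m
   = 1.979 km

D ≈ 1.98 km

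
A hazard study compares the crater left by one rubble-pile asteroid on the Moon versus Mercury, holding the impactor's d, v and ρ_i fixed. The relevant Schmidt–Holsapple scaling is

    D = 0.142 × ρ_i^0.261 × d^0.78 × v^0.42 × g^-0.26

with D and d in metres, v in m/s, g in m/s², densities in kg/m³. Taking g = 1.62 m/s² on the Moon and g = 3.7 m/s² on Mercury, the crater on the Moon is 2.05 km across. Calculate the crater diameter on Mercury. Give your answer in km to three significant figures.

All impactor-dependent factors cancel in the ratio, leaving D_Mercury/D_Moon = (g_Mercury/g_Moon)^-0.26.
(3.7/1.62)^-0.26 = 2.284^-0.26 = 0.8068
D_Mercury = 0.8068 × 2.05 km = 1.65 km

D ≈ 1.65 km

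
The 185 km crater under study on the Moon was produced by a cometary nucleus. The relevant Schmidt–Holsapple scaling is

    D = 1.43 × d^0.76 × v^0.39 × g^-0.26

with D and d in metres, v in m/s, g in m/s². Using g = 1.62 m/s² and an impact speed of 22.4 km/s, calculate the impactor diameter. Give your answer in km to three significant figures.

d ≈ 36.8 km

Rearranging for d: d = [D / (1.43 · 22400^0.39 · 1.62^-0.26)]^(1/0.76).
D = 185000 m.
22400^0.39 = 49.73
1.62^-0.26 = 0.8821
Denominator = 1.43 × 49.73 × 0.8821 = 62.73
D / 62.73 = 185000 / 62.73 = 2949
d = 2949^(1/0.76) = 2949^1.3158 = 36762 m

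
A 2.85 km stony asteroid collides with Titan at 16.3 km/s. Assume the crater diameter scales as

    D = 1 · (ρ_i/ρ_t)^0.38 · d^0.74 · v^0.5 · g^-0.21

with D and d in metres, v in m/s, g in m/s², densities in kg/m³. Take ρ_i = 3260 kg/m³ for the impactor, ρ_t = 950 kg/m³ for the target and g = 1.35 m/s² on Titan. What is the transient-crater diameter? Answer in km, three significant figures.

D ≈ 69.0 km

In SI units: d = 2850 m, v = 16300 m/s.
(ρ_i/ρ_t)^0.38 = (3260/950)^0.38 = 1.598
d^0.74 = 2850^0.74 = 360.2
v^0.5 = 16300^0.5 = 127.7
g^-0.21 = 1.35^-0.21 = 0.9389
D = 1 × 1.598 × 360.2 × 127.7 × 0.9389 = 69013 m
   = 69.01 km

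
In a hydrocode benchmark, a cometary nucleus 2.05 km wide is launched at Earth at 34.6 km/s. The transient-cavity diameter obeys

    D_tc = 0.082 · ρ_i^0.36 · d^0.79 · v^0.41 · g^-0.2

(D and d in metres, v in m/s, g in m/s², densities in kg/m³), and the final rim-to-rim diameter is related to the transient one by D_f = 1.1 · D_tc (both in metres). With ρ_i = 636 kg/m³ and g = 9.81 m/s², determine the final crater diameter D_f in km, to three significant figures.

D_f ≈ 17.5 km

In SI: d = 2050 m, v = 34600 m/s.
ρ_i^0.36 = 636^0.36 = 10.22
d^0.79 = 2050^0.79 = 413.3
v^0.41 = 34600^0.41 = 72.61
g^-0.2 = 9.81^-0.2 = 0.6334
D_tc = 0.082 × 10.22 × 413.3 × 72.61 × 0.6334 = 15930 m
D_f = 1.1 × 15930 = 17523 m
     = 17.52 km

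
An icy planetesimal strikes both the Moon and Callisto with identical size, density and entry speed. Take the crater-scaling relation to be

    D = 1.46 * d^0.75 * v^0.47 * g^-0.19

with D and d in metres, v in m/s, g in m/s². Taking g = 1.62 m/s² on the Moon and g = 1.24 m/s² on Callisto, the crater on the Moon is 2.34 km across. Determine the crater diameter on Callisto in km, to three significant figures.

D ≈ 2.46 km

All impactor-dependent factors cancel in the ratio, leaving D_Callisto/D_Moon = (g_Callisto/g_Moon)^-0.19.
(1.24/1.62)^-0.19 = 0.7654^-0.19 = 1.052
D_Callisto = 1.052 × 2.34 km = 2.46 km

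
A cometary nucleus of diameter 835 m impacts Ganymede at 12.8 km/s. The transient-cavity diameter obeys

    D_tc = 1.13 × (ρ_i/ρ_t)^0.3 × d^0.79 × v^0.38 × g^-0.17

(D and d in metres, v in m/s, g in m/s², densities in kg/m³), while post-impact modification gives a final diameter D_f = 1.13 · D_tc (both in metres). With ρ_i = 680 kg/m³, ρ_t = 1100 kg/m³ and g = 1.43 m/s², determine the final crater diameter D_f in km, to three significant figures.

D_f ≈ 7.69 km

v = 12800 m/s.
(ρ_i/ρ_t)^0.3 = (680/1100)^0.3 = 0.8656
d^0.79 = 835^0.79 = 203.3
v^0.38 = 12800^0.38 = 36.37
g^-0.17 = 1.43^-0.17 = 0.9410
D_tc = 1.13 × 0.8656 × 203.3 × 36.37 × 0.9410 = 6806 m
D_f = 1.13 × 6806 = 7691 m
     = 7.691 km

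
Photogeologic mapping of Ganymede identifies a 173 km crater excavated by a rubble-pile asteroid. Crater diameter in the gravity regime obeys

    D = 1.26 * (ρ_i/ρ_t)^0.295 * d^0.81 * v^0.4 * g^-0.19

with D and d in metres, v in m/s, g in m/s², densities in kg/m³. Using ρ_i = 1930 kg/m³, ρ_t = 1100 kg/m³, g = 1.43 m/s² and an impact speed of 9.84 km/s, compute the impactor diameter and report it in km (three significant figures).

Rearranging for d: d = [D / (1.26 · (1930/1100)^0.295 · 9840^0.4 · 1.43^-0.19)]^(1/0.81).
D = 173000 m.
(1930/1100)^0.295 = 1.180
9840^0.4 = 39.55
1.43^-0.19 = 0.9343
Denominator = 1.26 × 1.180 × 39.55 × 0.9343 = 54.94
D / 54.94 = 173000 / 54.94 = 3149
d = 3149^(1/0.81) = 3149^1.2346 = 20837 m

d ≈ 20.8 km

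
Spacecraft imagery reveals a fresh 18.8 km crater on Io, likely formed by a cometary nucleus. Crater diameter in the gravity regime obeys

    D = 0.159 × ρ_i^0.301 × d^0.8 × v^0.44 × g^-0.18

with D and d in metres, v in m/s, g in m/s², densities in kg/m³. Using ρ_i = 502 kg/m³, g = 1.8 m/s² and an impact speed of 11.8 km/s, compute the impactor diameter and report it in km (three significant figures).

d ≈ 1.39 km

Rearranging for d: d = [D / (0.159 · 502^0.301 · 11800^0.44 · 1.8^-0.18)]^(1/0.8).
D = 18800 m.
502^0.301 = 6.500
11800^0.44 = 61.89
1.8^-0.18 = 0.8996
Denominator = 0.159 × 6.500 × 61.89 × 0.8996 = 57.54
D / 57.54 = 18800 / 57.54 = 326.7
d = 326.7^(1/0.8) = 326.7^1.25 = 1389 m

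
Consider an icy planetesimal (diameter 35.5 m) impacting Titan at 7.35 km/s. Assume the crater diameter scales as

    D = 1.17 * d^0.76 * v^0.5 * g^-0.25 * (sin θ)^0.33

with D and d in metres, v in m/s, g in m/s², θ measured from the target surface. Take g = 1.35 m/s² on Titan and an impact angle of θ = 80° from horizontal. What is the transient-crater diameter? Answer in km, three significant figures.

In SI units: v = 7350 m/s.
d^0.76 = 35.5^0.76 = 15.07
v^0.5 = 7350^0.5 = 85.73
g^-0.25 = 1.35^-0.25 = 0.9277
(sin 80°)^0.33 = 0.9848^0.33 = 0.9950
D = 1.17 × 15.07 × 85.73 × 0.9277 × 0.9950 = 1395 m
   = 1.395 km

D ≈ 1.40 km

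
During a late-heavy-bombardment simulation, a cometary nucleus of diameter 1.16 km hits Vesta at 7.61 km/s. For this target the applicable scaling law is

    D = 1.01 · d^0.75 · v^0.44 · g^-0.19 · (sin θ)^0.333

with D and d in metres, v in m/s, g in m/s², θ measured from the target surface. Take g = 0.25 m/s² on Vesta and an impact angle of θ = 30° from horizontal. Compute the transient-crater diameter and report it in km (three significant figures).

In SI units: d = 1160 m, v = 7610 m/s.
d^0.75 = 1160^0.75 = 198.8
v^0.44 = 7610^0.44 = 51.03
g^-0.19 = 0.25^-0.19 = 1.301
(sin 30°)^0.333 = 0.5000^0.333 = 0.7939
D = 1.01 × 198.8 × 51.03 × 1.301 × 0.7939 = 10583 m
   = 10.58 km

D ≈ 10.6 km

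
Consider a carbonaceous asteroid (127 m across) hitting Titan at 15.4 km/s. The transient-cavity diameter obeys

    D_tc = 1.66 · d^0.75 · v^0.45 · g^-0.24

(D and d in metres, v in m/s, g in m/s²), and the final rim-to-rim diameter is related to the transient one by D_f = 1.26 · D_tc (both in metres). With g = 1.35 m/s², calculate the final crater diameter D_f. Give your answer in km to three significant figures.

D_f ≈ 5.64 km

v = 15400 m/s.
d^0.75 = 127^0.75 = 37.83
v^0.45 = 15400^0.45 = 76.63
g^-0.24 = 1.35^-0.24 = 0.9305
D_tc = 1.66 × 37.83 × 76.63 × 0.9305 = 4478 m
D_f = 1.26 × 4478 = 5642 m
     = 5.642 km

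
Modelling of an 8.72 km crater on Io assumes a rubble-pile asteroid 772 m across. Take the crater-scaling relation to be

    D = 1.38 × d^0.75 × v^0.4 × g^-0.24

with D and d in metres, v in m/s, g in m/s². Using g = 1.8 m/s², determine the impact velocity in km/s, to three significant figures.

v ≈ 17.4 km/s

Rearranging for v: v = [D / (1.38 · 772^0.75 · 1.8^-0.24)]^(1/0.4).
D = 8720 m.
772^0.75 = 146.5
1.8^-0.24 = 0.8684
Denominator = 1.38 × 146.5 × 0.8684 = 175.6
D / 175.6 = 8720 / 175.6 = 49.66
v = 49.66^(1/0.4) = 49.66^2.5 = 17379 m/s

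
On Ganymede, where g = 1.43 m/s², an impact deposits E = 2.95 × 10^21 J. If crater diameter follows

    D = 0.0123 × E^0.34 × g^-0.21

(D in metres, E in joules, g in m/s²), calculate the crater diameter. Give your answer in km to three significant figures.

E^0.34 = (2.95 × 10^21)^0.34 = 1.994 × 10^7
g^-0.21 = 1.43^-0.21 = 0.9276
D = 0.0123 × 1.994 × 10^7 × 0.9276 = 2.275 × 10^5 m
   = 227.5 km

D ≈ 228 km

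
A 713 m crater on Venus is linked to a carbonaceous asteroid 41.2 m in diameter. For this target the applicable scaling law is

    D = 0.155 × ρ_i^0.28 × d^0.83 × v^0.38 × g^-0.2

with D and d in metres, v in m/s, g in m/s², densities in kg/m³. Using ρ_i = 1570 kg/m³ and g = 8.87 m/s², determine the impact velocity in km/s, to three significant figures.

Rearranging for v: v = [D / (0.155 · 1570^0.28 · 41.2^0.83 · 8.87^-0.2)]^(1/0.38).
1570^0.28 = 7.850
41.2^0.83 = 21.90
8.87^-0.2 = 0.6463
Denominator = 0.155 × 7.850 × 21.90 × 0.6463 = 17.22
D / 17.22 = 713 / 17.22 = 41.41
v = 41.41^(1/0.38) = 41.41^2.6316 = 18013 m/s

v ≈ 18.0 km/s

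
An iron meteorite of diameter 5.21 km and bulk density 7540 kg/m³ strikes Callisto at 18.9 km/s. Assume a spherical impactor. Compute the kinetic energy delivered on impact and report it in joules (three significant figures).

E ≈ 9.97 × 10^22 J

d = 5210 m; v = 18900 m/s.
Mass m = (π/6) ρ d³ = (π/6) × 7540 × (5210)³ = 5.583 × 10^14 kg
E = ½ m v² = 0.5 × 5.583 × 10^14 × (18900)² = 9.972 × 10^22 J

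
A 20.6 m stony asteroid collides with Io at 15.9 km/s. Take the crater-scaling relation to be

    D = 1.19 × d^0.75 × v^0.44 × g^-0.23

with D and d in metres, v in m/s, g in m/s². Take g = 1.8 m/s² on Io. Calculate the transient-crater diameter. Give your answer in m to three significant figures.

In SI units: v = 15900 m/s.
d^0.75 = 20.6^0.75 = 9.669
v^0.44 = 15900^0.44 = 70.57
g^-0.23 = 1.8^-0.23 = 0.8735
D = 1.19 × 9.669 × 70.57 × 0.8735 = 709.3 m

D ≈ 709 m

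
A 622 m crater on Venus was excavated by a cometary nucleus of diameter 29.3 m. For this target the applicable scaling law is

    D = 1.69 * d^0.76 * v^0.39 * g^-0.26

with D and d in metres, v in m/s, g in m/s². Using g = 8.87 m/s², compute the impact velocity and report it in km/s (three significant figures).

v ≈ 22.5 km/s

Rearranging for v: v = [D / (1.69 · 29.3^0.76 · 8.87^-0.26)]^(1/0.39).
29.3^0.76 = 13.03
8.87^-0.26 = 0.5669
Denominator = 1.69 × 13.03 × 0.5669 = 12.48
D / 12.48 = 622 / 12.48 = 49.84
v = 49.84^(1/0.39) = 49.84^2.5641 = 22530 m/s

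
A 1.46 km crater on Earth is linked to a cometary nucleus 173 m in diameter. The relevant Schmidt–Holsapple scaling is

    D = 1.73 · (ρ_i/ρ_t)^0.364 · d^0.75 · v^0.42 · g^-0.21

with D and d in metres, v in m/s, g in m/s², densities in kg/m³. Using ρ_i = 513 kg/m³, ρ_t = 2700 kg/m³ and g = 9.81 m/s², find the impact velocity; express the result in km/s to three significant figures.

Rearranging for v: v = [D / (1.73 · (513/2700)^0.364 · 173^0.75 · 9.81^-0.21)]^(1/0.42).
D = 1460 m.
(513/2700)^0.364 = 0.5463
173^0.75 = 47.70
9.81^-0.21 = 0.6191
Denominator = 1.73 × 0.5463 × 47.70 × 0.6191 = 27.91
D / 27.91 = 1460 / 27.91 = 52.31
v = 52.31^(1/0.42) = 52.31^2.381 = 12358 m/s

v ≈ 12.4 km/s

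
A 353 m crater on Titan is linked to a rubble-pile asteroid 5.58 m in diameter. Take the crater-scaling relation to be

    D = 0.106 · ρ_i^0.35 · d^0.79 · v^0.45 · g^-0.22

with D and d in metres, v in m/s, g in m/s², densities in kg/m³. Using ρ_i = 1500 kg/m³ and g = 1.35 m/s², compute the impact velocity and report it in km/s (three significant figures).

v ≈ 12.9 km/s

Rearranging for v: v = [D / (0.106 · 1500^0.35 · 5.58^0.79 · 1.35^-0.22)]^(1/0.45).
1500^0.35 = 12.93
5.58^0.79 = 3.889
1.35^-0.22 = 0.9361
Denominator = 0.106 × 12.93 × 3.889 × 0.9361 = 4.990
D / 4.990 = 353 / 4.990 = 70.74
v = 70.74^(1/0.45) = 70.74^2.2222 = 12892 m/s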